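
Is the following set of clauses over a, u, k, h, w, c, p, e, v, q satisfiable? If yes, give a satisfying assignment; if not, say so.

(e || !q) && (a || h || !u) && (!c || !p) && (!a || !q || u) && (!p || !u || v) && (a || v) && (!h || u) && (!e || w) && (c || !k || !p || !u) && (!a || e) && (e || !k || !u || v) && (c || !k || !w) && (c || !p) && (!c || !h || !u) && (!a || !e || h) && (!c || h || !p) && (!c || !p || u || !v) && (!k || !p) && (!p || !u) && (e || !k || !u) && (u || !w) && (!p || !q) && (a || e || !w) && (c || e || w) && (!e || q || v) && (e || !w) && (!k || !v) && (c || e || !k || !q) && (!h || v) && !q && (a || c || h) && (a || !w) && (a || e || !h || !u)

a = False, u = False, k = False, h = False, w = False, c = True, p = False, e = False, v = True, q = False

Unit clause (!q) forces q = False.
Set a = False.
  then (a || v) forces v = True.
  then (!k || !v) forces k = False.
  then (a || !w) forces w = False.
  then (!e || w) forces e = False.
  then (c || e || w) forces c = True.
  then (!c || !p) forces p = False.
Try u = True:
  (a || h || !u) forces h = True.
  clause (!c || !h || !u) is falsified — backtrack.
So u = False.
  then (!h || u) forces h = False.
All clauses satisfied.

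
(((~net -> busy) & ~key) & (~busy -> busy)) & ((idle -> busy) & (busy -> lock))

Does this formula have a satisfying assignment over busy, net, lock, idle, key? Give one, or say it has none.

busy = True, net = False, lock = True, idle = True, key = False

  ((~net -> busy) & ~key) & (~busy -> busy) = True
    (~net -> busy) & ~key = True
      ~net -> busy = True
        ~net = True
      ~key = True
    ~busy -> busy = True
      ~busy = False
  (idle -> busy) & (busy -> lock) = True
    idle -> busy = True
    busy -> lock = True
Both conjuncts True, so the formula holds.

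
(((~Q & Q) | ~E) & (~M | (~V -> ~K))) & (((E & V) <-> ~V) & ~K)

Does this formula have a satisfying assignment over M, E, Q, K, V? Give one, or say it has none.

M: True, E: False, Q: False, K: False, V: True

  ((~Q & Q) | ~E) & (~M | (~V -> ~K)) = True
    (~Q & Q) | ~E = True
      ~Q & Q = False
        ~Q = True
      ~E = True
    ~M | (~V -> ~K) = True
      ~M = False
      ~V -> ~K = True
        ~V = False
        ~K = True
  ((E & V) <-> ~V) & ~K = True
    (E & V) <-> ~V = True
      E & V = False
      ~V = False
    ~K = True
Both conjuncts True, so the formula holds.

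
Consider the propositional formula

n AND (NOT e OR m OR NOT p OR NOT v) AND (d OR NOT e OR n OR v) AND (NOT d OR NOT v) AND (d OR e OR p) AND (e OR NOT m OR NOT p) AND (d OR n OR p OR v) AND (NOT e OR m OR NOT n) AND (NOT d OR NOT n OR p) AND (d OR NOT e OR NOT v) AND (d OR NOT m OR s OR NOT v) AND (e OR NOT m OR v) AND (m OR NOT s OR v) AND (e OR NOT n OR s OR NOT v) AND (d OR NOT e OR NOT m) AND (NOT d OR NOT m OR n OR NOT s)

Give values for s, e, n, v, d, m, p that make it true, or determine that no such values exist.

s: False, e: False, n: True, v: False, d: True, m: False, p: True

Unit clause (n) forces n = True.
Set s = False.
Set e = False.
  then (e OR NOT n OR s OR NOT v) forces v = False.
  then (e OR NOT m OR v) forces m = False.
Set d = True.
  then (NOT d OR NOT n OR p) forces p = True.
All clauses satisfied.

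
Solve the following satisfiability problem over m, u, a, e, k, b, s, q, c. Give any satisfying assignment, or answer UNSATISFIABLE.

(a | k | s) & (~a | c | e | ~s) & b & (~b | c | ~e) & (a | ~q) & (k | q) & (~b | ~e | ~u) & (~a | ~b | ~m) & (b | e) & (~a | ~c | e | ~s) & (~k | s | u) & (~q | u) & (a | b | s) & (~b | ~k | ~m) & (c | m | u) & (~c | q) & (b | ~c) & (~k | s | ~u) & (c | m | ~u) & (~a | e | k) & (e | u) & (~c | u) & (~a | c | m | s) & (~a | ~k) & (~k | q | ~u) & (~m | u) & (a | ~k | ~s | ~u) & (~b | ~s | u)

Unsatisfiable

Case a = True:
  (b) forces b = True.
  (~a | ~b | ~m) forces m = False.
  (~a | ~k) forces k = False.
  (k | q) forces q = True.
  (~q | u) forces u = True.
  (~b | ~e | ~u) forces e = False.
  Clause (~a | e | k) is falsified — contradiction.
Case a = False:
  (b) forces b = True.
  (a | ~q) forces q = False.
  (k | q) forces k = True.
  (~b | ~k | ~m) forces m = False.
  (~c | q) forces c = False.
  (~b | c | ~e) forces e = False.
  (c | m | u) forces u = True.
  Clause (c | m | ~u) is falsified — contradiction.
Both cases fail, so the formula is unsatisfiable.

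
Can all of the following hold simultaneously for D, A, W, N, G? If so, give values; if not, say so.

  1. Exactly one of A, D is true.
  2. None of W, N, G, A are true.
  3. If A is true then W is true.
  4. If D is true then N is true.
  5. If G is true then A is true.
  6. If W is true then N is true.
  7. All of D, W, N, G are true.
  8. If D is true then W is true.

Case W = True:
  Constraint (2) is violated (W=T) — contradiction.
Case W = False:
  Constraint (7) is violated (W=F) — contradiction.
Both cases fail — unsatisfiable.

Unsatisfiable — no assignment works.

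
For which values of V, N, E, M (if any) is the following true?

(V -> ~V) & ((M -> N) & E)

V=F; N=T; E=T; M=F

  V -> ~V = True
    ~V = True
  (M -> N) & E = True
    M -> N = True
Both conjuncts True, so the formula holds.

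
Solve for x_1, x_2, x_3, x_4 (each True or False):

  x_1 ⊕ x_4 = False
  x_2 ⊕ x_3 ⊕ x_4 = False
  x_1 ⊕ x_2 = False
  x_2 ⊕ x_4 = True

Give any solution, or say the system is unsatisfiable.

Unsatisfiable

Adding constraints 1, 3, 4 mod 2: every variable appears an even number of times on the left, so the left side is 0.
But the right sides sum to 1 (mod 2). 0 ≠ 1 — the system is inconsistent.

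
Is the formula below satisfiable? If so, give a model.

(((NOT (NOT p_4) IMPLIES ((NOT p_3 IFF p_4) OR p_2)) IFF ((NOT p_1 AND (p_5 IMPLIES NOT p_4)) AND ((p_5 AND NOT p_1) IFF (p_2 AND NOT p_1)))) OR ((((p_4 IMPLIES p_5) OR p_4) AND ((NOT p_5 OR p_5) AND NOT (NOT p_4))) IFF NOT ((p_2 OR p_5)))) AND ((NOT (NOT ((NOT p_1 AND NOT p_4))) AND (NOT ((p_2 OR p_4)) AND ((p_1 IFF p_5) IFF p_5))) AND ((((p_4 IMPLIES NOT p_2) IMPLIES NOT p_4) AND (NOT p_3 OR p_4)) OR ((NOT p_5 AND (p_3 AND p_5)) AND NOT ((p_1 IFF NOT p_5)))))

No satisfying assignment exists.

Case p_4 = True: the conjunct NOT (NOT ((NOT p_1 AND NOT p_4))) becomes NOT (NOT False) = False.
Case p_4 = False: the formula simplifies to ((NOT p_1 AND ((p_5 AND NOT p_1) IFF (p_2 AND NOT p_1))) OR (p_2 OR p_5)) AND ((NOT (NOT (NOT p_1)) AND (NOT p_2 AND ((p_1 IFF p_5) IFF p_5))) AND (NOT p_3 OR ((NOT p_5 AND (p_3 AND p_5)) AND NOT ((p_1 IFF NOT p_5))))).
  p_1 = True: the conjunct NOT (NOT (NOT p_1)) becomes NOT (NOT False) = False.
  p_1 = False: simplifies to ((p_5 IFF p_2) OR (p_2 OR p_5)) AND ((NOT p_2 AND (NOT p_5 IFF p_5)) AND (NOT p_3 OR ((NOT p_5 AND (p_3 AND p_5)) AND NOT p_5))).
    p_5 = True: the conjunct NOT p_5 IFF p_5 becomes NOT True IFF True = False.
    p_5 = False: the conjunct NOT p_5 IFF p_5 becomes NOT False IFF False = False.
Both cases fail — unsatisfiable.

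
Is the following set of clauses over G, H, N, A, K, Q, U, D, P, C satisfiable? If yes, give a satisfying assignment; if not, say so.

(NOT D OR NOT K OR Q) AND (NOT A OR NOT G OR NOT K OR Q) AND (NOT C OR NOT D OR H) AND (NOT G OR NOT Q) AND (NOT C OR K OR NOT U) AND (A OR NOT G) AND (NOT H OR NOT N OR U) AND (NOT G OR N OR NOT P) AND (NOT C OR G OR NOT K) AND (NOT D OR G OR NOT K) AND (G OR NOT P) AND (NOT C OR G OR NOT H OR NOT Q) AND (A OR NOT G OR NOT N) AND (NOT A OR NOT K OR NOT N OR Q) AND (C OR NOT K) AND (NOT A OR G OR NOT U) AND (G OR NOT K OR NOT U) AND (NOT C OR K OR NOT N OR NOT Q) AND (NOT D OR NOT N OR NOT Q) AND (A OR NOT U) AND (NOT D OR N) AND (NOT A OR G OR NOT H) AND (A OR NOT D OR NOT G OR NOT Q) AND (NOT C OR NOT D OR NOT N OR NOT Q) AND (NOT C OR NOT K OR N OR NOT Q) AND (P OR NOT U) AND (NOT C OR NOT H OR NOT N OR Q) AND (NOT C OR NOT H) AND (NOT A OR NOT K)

G=T, H=T, N=T, A=T, K=F, Q=F, U=T, D=T, P=T, C=F

Set G = True.
  then (NOT G OR NOT Q) forces Q = False.
  then (A OR NOT G) forces A = True.
  then (NOT A OR NOT K) forces K = False.
Set H = True.
  then (NOT C OR NOT H) forces C = False.
Set N = True.
  then (NOT H OR NOT N OR U) forces U = True.
  then (P OR NOT U) forces P = True.
Set D = True.
All clauses satisfied.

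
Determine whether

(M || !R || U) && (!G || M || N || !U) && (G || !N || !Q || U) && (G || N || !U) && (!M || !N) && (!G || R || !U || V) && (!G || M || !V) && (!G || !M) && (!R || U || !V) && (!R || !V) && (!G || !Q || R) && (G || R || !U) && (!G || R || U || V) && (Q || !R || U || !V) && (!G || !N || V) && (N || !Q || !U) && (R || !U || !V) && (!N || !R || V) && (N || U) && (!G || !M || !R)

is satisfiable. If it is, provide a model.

U = False, V = False, Q = False, M = False, R = False, G = False, N = True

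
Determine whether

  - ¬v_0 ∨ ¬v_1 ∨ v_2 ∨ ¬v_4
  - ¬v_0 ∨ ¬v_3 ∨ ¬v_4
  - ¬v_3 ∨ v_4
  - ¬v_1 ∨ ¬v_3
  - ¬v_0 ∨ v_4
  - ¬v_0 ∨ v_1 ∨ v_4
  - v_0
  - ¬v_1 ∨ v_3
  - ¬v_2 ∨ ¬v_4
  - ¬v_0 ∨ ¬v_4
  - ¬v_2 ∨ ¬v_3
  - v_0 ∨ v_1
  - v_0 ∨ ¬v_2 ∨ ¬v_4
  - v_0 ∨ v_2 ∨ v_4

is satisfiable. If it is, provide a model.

Unsatisfiable — no assignment works.

Case v_0 = True:
  (¬v_0 ∨ v_4) forces v_4 = True.
  Clause (¬v_0 ∨ ¬v_4) is falsified — contradiction.
Case v_0 = False:
  Clause (v_0) is falsified — contradiction.
Both cases fail, so the formula is unsatisfiable.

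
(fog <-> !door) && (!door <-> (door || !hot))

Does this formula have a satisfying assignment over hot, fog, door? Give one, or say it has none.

hot = False; fog = True; door = False

  fog <-> !door = True
    !door = True
  !door <-> (door || !hot) = True
    !door = True
    door || !hot = True
      !hot = True
Both conjuncts True, so the formula holds.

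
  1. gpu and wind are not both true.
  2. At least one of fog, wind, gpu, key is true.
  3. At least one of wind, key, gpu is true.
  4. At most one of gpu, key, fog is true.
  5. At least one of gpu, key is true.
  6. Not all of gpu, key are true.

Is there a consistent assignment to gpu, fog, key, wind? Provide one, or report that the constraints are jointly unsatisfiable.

gpu = True, fog = False, key = False, wind = False

  (1) gpu=T, wind=F — not both ✓
  (2) {fog, wind, gpu, key}: 1 true — at least one ✓
  (3) {wind, key, gpu}: 1 true — at least one ✓
  (4) {gpu, key, fog}: 1 true — at most one ✓
  (5) {gpu, key}: 1 true — at least one ✓
  (6) {gpu, key}: 1/2 true — not all ✓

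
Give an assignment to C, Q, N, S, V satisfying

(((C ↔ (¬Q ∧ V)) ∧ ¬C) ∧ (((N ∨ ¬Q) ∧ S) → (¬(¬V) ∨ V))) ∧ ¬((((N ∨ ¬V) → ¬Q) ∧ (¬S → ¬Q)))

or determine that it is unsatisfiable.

C = False, Q = True, N = False, S = True, V = False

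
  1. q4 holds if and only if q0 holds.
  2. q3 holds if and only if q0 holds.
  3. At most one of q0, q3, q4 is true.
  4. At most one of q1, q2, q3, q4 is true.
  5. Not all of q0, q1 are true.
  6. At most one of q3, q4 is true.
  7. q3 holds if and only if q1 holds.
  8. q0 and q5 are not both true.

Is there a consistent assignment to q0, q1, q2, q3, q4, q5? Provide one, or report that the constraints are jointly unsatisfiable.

q0: False, q1: False, q2: False, q3: False, q4: False, q5: False

  (1) q4=F, q0=F — same ✓
  (2) q3=F, q0=F — same ✓
  (3) {q0, q3, q4}: 0 true — at most one ✓
  (4) {q1, q2, q3, q4}: 0 true — at most one ✓
  (5) {q0, q1}: 0/2 true — not all ✓
  (6) {q3, q4}: 0 true — at most one ✓
  (7) q3=F, q1=F — same ✓
  (8) q0=F, q5=F — not both ✓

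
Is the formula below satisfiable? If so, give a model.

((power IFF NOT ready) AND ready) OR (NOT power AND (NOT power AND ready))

power=F, ready=T

  ((power IFF NOT ready) AND ready) OR (NOT power AND (NOT power AND ready)) = True
    (power IFF NOT ready) AND ready = True
      power IFF NOT ready = True
        NOT ready = False
    NOT power AND (NOT power AND ready) = True
      NOT power = True
      NOT power AND ready = True
        NOT power = True
The formula evaluates to True.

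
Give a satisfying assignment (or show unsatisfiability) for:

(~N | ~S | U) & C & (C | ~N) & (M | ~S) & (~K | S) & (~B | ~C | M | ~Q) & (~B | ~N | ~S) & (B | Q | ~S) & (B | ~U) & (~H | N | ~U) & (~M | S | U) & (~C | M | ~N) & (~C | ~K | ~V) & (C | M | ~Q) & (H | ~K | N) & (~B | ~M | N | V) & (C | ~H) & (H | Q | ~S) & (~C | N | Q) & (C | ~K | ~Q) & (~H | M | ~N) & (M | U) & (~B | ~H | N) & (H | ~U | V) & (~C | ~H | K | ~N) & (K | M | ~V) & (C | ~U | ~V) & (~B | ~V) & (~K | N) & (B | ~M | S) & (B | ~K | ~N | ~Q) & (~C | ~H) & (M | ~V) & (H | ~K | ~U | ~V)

U=F; S=T; H=F; B=F; V=F; M=T; Q=T; N=F; K=F; C=T

Unit clause (C) forces C = True.
In (~C | ~H) only ~H is left, so H = False.
Try U = True:
  (B | ~U) forces B = True.
  (H | ~U | V) forces V = True.
  clause (~B | ~V) is falsified — backtrack.
So U = False.
  then (M | U) forces M = True.
  then (~M | S | U) forces S = True.
  then (H | Q | ~S) forces Q = True.
  then (~N | ~S | U) forces N = False.
  then (H | ~K | N) forces K = False.
Set B = False.
Set V = False.
All clauses satisfied.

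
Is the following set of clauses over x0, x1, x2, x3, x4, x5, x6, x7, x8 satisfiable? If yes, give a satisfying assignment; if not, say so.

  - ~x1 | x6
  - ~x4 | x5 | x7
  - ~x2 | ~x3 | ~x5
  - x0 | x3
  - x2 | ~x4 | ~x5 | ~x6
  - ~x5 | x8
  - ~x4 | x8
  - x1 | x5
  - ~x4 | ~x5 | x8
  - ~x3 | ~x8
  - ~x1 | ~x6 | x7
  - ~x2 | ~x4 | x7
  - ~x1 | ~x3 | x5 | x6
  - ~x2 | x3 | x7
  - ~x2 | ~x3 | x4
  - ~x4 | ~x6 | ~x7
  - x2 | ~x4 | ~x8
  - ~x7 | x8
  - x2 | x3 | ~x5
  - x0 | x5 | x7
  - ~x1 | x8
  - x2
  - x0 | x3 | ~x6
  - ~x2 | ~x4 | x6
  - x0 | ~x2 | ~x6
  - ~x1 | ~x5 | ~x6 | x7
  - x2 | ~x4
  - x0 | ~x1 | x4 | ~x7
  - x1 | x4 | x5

Unit clause (x2) forces x2 = True.
Try x0 = False:
  (x0 | x3) forces x3 = True.
  (~x2 | ~x3 | ~x5) forces x5 = False.
  (x1 | x5) forces x1 = True.
  (~x1 | x6) forces x6 = True.
  clause (x0 | ~x2 | ~x6) is falsified — backtrack.
So x0 = True.
Set x1 = False.
  then (x1 | x5) forces x5 = True.
  then (~x2 | ~x3 | ~x5) forces x3 = False.
  then (~x5 | x8) forces x8 = True.
  then (~x2 | x3 | x7) forces x7 = True.
Try x4 = True:
  (~x4 | ~x6 | ~x7) forces x6 = False.
  clause (~x2 | ~x4 | x6) is falsified — backtrack.
So x4 = False.
Set x6 = False.
All clauses satisfied.

x0 = True, x1 = False, x2 = True, x3 = False, x4 = False, x5 = True, x6 = False, x7 = True, x8 = True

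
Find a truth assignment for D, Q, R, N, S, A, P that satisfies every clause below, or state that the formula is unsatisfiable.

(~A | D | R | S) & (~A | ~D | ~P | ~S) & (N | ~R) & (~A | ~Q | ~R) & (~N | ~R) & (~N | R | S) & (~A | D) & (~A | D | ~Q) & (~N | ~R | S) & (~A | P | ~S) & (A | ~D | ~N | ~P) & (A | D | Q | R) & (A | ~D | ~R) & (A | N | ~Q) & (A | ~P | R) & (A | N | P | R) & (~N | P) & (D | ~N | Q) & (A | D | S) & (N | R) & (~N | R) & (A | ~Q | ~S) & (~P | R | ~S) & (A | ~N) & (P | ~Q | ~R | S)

The formula is unsatisfiable.

Case R = True:
  (N | ~R) forces N = True.
  Clause (~N | ~R) is falsified — contradiction.
Case R = False:
  (N | R) forces N = True.
  Clause (~N | R) is falsified — contradiction.
Both cases fail, so the formula is unsatisfiable.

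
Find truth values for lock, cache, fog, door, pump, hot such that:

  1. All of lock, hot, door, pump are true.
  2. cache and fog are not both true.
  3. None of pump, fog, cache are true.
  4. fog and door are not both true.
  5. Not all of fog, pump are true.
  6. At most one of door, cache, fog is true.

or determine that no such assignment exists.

UNSATISFIABLE

Case pump = True:
  Constraint (3) is violated (pump=T) — contradiction.
Case pump = False:
  Constraint (1) is violated (pump=F) — contradiction.
Both cases fail — unsatisfiable.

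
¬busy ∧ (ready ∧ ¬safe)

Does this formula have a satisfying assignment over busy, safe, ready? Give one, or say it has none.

busy=F, safe=F, ready=T

  ¬busy = True
  ready ∧ ¬safe = True
    ¬safe = True
Both conjuncts True, so the formula holds.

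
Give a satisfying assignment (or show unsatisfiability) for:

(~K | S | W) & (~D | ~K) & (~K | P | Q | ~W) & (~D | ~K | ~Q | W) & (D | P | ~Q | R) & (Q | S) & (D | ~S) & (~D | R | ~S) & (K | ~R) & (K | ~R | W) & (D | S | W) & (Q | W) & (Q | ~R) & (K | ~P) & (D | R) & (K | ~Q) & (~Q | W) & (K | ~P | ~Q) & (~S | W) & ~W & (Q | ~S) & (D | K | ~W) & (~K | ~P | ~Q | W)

The formula is unsatisfiable.

Case W = True:
  Clause (~W) is falsified — contradiction.
Case W = False:
  (Q | W) forces Q = True.
  Clause (~Q | W) is falsified — contradiction.
Both cases fail, so the formula is unsatisfiable.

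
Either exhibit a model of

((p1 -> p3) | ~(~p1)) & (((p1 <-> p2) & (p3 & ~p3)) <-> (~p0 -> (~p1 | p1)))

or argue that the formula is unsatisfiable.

The formula is unsatisfiable.

The conjunct ((p1 <-> p2) & (p3 & ~p3)) <-> (~p0 -> (~p1 | p1)) is unsatisfiable on its own:
  p1 = True: simplifies to p2 & (p3 & ~p3).
    p3 = True: the conjunct ~p3 is False.
    p3 = False: the conjunct p3 is False.
  p1 = False: simplifies to ~p2 & (p3 & ~p3).
    p3 = True: the conjunct ~p3 is False.
    p3 = False: the conjunct p3 is False.
So the whole conjunction is unsatisfiable.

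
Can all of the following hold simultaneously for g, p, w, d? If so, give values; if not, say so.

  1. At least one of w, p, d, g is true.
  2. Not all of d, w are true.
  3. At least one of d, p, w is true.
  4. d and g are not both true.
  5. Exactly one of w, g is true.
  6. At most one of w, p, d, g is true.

g=F; p=F; w=T; d=F

  (1) {w, p, d, g}: 1 true — at least one ✓
  (2) {d, w}: 1/2 true — not all ✓
  (3) {d, p, w}: 1 true — at least one ✓
  (4) d=F, g=F — not both ✓
  (5) {w, g}: 1 true — exactly one ✓
  (6) {w, p, d, g}: 1 true — at most one ✓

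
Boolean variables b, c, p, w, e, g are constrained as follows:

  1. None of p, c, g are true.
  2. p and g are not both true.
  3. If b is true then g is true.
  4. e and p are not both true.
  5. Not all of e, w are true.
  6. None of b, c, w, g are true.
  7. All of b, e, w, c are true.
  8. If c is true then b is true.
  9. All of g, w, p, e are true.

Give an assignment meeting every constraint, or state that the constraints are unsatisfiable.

The formula is unsatisfiable.

Case b = True:
  Constraint (6) is violated (b=T) — contradiction.
Case b = False:
  Constraint (7) is violated (b=F) — contradiction.
Both cases fail — unsatisfiable.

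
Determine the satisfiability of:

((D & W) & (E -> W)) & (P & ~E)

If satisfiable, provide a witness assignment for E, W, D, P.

E = False; W = True; D = True; P = True

  (D & W) & (E -> W) = True
    D & W = True
    E -> W = True
  P & ~E = True
    ~E = True
Both conjuncts True, so the formula holds.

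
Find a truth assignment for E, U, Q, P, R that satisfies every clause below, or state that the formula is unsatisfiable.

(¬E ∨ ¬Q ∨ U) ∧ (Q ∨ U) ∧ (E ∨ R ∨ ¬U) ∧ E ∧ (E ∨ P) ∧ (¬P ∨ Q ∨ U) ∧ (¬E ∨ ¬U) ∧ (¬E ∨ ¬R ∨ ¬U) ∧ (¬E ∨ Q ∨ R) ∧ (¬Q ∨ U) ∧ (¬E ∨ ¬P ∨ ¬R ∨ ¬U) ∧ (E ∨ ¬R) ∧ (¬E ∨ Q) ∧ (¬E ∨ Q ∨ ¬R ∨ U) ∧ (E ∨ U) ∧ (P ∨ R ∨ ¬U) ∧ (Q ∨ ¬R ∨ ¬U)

Case E = True:
  (¬E ∨ ¬U) forces U = False.
  (¬E ∨ ¬Q ∨ U) forces Q = False.
  Clause (Q ∨ U) is falsified — contradiction.
Case E = False:
  Clause (E) is falsified — contradiction.
Both cases fail, so the formula is unsatisfiable.

The formula is unsatisfiable.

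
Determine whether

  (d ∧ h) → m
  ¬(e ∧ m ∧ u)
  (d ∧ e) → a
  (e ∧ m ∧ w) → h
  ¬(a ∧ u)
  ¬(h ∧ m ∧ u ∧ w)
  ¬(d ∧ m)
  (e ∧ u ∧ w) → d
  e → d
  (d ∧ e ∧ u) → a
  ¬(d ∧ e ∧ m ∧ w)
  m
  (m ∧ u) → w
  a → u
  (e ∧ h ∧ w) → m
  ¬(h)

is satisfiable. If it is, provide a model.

Unit clause (¬h) forces h = False.
Unit clause (m) forces m = True.
In (¬d ∨ ¬m) only ¬d is left, so d = False.
In (d ∨ ¬e) only ¬e is left, so e = False.
Set u = False.
  then (¬a ∨ u) forces a = False.
Set w = False.
All clauses satisfied.

u = False, m = True, h = False, e = False, d = False, w = False, a = False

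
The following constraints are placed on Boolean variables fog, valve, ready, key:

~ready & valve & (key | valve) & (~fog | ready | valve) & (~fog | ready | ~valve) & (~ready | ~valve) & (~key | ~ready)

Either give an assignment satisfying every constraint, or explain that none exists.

Unit clause (~ready) forces ready = False.
Unit clause (valve) forces valve = True.
In (~fog | ready | ~valve) only ~fog is left, so fog = False.
Set key = False.
All clauses satisfied.

fog = False, valve = True, ready = False, key = False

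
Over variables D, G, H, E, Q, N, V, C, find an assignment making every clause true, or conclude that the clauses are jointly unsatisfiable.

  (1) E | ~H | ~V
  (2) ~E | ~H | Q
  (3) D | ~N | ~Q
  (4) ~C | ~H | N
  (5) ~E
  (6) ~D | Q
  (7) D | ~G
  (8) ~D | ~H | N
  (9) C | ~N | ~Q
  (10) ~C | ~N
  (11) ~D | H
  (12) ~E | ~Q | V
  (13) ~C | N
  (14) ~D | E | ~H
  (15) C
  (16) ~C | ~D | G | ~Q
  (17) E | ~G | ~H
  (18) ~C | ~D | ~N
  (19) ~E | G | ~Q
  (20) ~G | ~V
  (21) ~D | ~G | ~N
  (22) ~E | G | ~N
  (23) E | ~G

UNSATISFIABLE

Case E = True:
  Clause (~E) is falsified — contradiction.
Case E = False:
  (C) forces C = True.
  (~C | ~N) forces N = False.
  Clause (~C | N) is falsified — contradiction.
Both cases fail, so the formula is unsatisfiable.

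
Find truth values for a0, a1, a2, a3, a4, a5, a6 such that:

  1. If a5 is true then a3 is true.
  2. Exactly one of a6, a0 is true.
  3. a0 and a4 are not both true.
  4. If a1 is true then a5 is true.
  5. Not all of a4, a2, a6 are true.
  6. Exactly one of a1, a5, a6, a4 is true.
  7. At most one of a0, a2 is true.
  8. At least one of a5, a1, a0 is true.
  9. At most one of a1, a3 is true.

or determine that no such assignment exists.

a0=T, a1=F, a2=F, a3=T, a4=F, a5=T, a6=F

  (1) a5=T ⇒ a3: T ✓
  (2) {a6, a0}: 1 true — exactly one ✓
  (3) a0=T, a4=F — not both ✓
  (4) a1=F ⇒ a5: vacuous ✓
  (5) {a4, a2, a6}: 0/3 true — not all ✓
  (6) {a1, a5, a6, a4}: 1 true — exactly one ✓
  (7) {a0, a2}: 1 true — at most one ✓
  (8) {a5, a1, a0}: 2 true — at least one ✓
  (9) {a1, a3}: 1 true — at most one ✓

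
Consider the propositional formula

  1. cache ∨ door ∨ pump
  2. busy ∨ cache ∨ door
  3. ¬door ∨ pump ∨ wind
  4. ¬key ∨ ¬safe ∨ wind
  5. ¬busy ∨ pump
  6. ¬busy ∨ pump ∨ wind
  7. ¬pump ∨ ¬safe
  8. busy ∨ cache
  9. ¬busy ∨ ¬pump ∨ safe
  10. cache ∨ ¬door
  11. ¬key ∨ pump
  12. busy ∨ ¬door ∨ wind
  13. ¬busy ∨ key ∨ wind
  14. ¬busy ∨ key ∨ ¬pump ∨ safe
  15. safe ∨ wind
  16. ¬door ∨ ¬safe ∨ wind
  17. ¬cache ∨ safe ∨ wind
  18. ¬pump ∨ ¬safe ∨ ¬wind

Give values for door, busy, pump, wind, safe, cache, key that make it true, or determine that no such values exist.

Set door = False.
Try busy = True:
  (¬busy ∨ pump) forces pump = True.
  (¬pump ∨ ¬safe) forces safe = False.
  clause (¬busy ∨ ¬pump ∨ safe) is falsified — backtrack.
So busy = False.
  then (busy ∨ cache ∨ door) forces cache = True.
Set pump = False.
  then (¬key ∨ pump) forces key = False.
Set wind = True.
Set safe = True.
All clauses satisfied.

door = False, busy = False, pump = False, wind = True, safe = True, cache = True, key = False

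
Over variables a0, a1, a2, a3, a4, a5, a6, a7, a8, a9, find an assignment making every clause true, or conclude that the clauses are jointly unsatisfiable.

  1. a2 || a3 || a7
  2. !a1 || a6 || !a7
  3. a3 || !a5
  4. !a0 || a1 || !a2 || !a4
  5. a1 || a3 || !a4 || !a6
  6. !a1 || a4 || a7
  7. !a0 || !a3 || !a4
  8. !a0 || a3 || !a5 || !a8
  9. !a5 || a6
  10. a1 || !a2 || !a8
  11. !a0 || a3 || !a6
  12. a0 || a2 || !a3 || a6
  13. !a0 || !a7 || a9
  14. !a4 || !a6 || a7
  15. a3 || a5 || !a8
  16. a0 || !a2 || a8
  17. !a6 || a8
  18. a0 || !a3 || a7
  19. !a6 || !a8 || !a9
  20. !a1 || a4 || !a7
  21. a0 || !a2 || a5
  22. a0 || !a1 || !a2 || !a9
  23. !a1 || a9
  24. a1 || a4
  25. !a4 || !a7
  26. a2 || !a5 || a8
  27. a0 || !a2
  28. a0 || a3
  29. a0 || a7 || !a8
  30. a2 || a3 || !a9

a0 = True, a1 = True, a2 = True, a3 = False, a4 = True, a5 = False, a6 = False, a7 = False, a8 = False, a9 = True

Set a0 = True.
Try a1 = False:
  (a1 || a4) forces a4 = True.
  (!a0 || a1 || !a2 || !a4) forces a2 = False.
  (!a0 || !a3 || !a4) forces a3 = False.
  (a2 || a3 || a7) forces a7 = True.
  clause (!a4 || !a7) is falsified — backtrack.
So a1 = True.
  then (!a1 || a9) forces a9 = True.
Try a2 = False:
  (a2 || a3 || !a9) forces a3 = True.
  (!a0 || !a3 || !a4) forces a4 = False.
  (!a1 || a4 || a7) forces a7 = True.
  clause (!a1 || a4 || !a7) is falsified — backtrack.
So a2 = True.
Set a3 = False.
  then (a3 || !a5) forces a5 = False.
  then (!a0 || a3 || !a6) forces a6 = False.
  then (a3 || a5 || !a8) forces a8 = False.
  then (!a1 || a6 || !a7) forces a7 = False.
  then (!a1 || a4 || a7) forces a4 = True.
All clauses satisfied.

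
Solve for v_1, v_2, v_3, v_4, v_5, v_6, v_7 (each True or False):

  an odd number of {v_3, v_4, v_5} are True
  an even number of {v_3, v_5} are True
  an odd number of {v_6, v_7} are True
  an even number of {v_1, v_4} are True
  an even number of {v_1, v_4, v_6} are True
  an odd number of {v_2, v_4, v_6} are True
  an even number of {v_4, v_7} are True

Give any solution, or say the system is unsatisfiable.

v_1 = True, v_2 = False, v_3 = True, v_4 = True, v_5 = True, v_6 = False, v_7 = True

{v_3, v_4, v_5}: 3 true → odd ✓
{v_3, v_5}: 2 true → even ✓
{v_6, v_7}: 1 true → odd ✓
{v_1, v_4}: 2 true → even ✓
{v_1, v_4, v_6}: 2 true → even ✓
{v_2, v_4, v_6}: 1 true → odd ✓
{v_4, v_7}: 2 true → even ✓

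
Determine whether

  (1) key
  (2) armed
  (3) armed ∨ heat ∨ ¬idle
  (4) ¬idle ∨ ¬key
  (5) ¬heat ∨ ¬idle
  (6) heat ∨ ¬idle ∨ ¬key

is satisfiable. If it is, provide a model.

Unit clause (key) forces key = True.
Unit clause (armed) forces armed = True.
In (¬idle ∨ ¬key) only ¬idle is left, so idle = False.
Set heat = True.
All clauses satisfied.

armed=T, key=T, idle=F, heat=T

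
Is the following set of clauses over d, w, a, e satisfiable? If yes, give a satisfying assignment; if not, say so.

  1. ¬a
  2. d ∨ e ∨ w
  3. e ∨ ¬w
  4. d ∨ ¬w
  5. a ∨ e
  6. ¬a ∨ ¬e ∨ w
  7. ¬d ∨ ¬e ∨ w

d = False, w = False, a = False, e = True

Unit clause (¬a) forces a = False.
In (a ∨ e) only e is left, so e = True.
Set d = False.
  then (d ∨ ¬w) forces w = False.
Check each clause:
  (¬a): ¬a holds.
  (d ∨ e ∨ w): e holds.
  (e ∨ ¬w): e holds.
  (d ∨ ¬w): ¬w holds.
  (a ∨ e): e holds.
  (¬a ∨ ¬e ∨ w): ¬a holds.
  (¬d ∨ ¬e ∨ w): ¬d holds.
All clauses satisfied.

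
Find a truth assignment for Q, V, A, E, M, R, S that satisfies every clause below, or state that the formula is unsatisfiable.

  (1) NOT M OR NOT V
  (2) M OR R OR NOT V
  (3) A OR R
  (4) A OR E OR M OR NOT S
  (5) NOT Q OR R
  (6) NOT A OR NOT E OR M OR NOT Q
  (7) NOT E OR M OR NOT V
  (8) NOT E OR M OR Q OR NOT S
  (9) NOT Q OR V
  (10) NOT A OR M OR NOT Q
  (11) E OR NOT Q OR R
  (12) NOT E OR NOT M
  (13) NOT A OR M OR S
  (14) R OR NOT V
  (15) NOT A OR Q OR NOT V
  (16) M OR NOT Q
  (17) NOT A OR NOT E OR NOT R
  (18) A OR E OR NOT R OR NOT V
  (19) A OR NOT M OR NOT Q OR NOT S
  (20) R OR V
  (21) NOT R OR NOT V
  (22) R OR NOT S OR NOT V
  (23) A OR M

Try Q = True:
  (NOT Q OR R) forces R = True.
  (NOT Q OR V) forces V = True.
  clause (NOT R OR NOT V) is falsified — backtrack.
So Q = False.
Set V = False.
  then (R OR V) forces R = True.
Set A = True.
  then (NOT A OR NOT E OR NOT R) forces E = False.
Set M = False.
  then (NOT A OR M OR S) forces S = True.
All clauses satisfied.

Q=F; V=F; A=T; E=F; M=F; R=T; S=T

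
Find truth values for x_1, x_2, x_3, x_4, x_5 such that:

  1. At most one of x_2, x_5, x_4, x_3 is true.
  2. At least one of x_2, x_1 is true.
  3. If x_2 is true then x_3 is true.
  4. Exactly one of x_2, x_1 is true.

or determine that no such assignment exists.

x_1 = True; x_2 = False; x_3 = False; x_4 = False; x_5 = False

  (1) {x_2, x_5, x_4, x_3}: 0 true — at most one ✓
  (2) {x_2, x_1}: 1 true — at least one ✓
  (3) x_2=F ⇒ x_3: vacuous ✓
  (4) {x_2, x_1}: 1 true — exactly one ✓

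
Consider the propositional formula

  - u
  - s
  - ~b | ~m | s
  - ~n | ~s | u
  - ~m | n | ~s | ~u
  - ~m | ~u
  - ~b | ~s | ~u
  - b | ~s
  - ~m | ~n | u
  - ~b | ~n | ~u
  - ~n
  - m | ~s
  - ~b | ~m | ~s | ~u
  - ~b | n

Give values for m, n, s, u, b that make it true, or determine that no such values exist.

UNSATISFIABLE

Case s = True:
  (u) forces u = True.
  (~m | ~u) forces m = False.
  Clause (m | ~s) is falsified — contradiction.
Case s = False:
  Clause (s) is falsified — contradiction.
Both cases fail, so the formula is unsatisfiable.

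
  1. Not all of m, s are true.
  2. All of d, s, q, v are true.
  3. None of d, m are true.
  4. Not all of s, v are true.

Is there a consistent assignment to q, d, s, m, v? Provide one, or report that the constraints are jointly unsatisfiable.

Case d = True:
  Constraint (3) is violated (d=T) — contradiction.
Case d = False:
  Constraint (2) is violated (d=F) — contradiction.
Both cases fail — unsatisfiable.

No satisfying assignment exists.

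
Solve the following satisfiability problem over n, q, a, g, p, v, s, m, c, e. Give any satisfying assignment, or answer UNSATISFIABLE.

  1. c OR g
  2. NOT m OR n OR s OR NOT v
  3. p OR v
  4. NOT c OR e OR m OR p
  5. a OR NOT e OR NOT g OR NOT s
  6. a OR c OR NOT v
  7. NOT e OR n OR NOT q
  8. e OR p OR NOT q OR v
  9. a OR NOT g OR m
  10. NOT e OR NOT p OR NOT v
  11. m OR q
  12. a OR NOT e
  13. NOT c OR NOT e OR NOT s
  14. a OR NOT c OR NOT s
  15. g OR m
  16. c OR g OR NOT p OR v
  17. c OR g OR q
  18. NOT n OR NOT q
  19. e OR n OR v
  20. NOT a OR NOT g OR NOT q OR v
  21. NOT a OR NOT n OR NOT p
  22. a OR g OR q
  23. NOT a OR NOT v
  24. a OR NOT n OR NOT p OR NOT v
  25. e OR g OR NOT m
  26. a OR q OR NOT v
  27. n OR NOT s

Set n = True.
  then (NOT n OR NOT q) forces q = False.
  then (m OR q) forces m = True.
Try a = True:
  (NOT a OR NOT n OR NOT p) forces p = False.
  (p OR v) forces v = True.
  clause (NOT a OR NOT v) is falsified — backtrack.
So a = False.
  then (a OR NOT e) forces e = False.
  then (a OR g OR q) forces g = True.
  then (a OR q OR NOT v) forces v = False.
  then (p OR v) forces p = True.
Set s = False.
Set c = True.
All clauses satisfied.

n = True, q = False, a = False, g = True, p = True, v = False, s = False, m = True, c = True, e = False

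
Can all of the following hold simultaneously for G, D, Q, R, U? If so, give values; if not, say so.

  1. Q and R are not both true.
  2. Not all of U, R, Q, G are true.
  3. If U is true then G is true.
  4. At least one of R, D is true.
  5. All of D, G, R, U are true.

G = True, D = True, Q = False, R = True, U = True

  (1) Q=F, R=T — not both ✓
  (2) {U, R, Q, G}: 3/4 true — not all ✓
  (3) U=T ⇒ G: T ✓
  (4) {R, D}: 2 true — at least one ✓
  (5) {D, G, R, U}: all 4 true ✓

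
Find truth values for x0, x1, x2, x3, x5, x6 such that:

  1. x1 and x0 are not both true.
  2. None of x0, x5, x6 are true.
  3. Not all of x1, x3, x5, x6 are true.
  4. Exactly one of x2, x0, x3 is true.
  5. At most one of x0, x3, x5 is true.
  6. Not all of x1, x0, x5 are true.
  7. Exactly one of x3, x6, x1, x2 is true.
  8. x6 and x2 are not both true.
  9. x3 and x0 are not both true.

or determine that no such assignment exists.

x0 = False, x1 = False, x2 = True, x3 = False, x5 = False, x6 = False

  (1) x1=F, x0=F — not both ✓
  (2) {x0, x5, x6}: 0 true — none ✓
  (3) {x1, x3, x5, x6}: 0/4 true — not all ✓
  (4) {x2, x0, x3}: 1 true — exactly one ✓
  (5) {x0, x3, x5}: 0 true — at most one ✓
  (6) {x1, x0, x5}: 0/3 true — not all ✓
  (7) {x3, x6, x1, x2}: 1 true — exactly one ✓
  (8) x6=F, x2=T — not both ✓
  (9) x3=F, x0=F — not both ✓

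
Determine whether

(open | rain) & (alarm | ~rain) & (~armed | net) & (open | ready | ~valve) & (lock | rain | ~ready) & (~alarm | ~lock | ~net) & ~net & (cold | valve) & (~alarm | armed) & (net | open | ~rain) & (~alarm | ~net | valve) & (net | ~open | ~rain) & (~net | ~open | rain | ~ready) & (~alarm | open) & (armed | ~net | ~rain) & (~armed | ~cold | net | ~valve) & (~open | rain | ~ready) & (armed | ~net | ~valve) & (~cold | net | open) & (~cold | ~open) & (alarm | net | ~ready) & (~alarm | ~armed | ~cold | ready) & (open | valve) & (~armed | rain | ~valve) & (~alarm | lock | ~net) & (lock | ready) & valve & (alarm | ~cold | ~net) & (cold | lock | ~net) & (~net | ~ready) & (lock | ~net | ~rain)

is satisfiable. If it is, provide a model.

alarm=F, armed=F, lock=T, rain=F, net=F, ready=F, open=T, valve=T, cold=F

Unit clause (~net) forces net = False.
Unit clause (valve) forces valve = True.
In (~armed | net) only ~armed is left, so armed = False.
In (~alarm | armed) only ~alarm is left, so alarm = False.
In (alarm | net | ~ready) only ~ready is left, so ready = False.
In (lock | ready) only lock is left, so lock = True.
In (alarm | ~rain) only ~rain is left, so rain = False.
In (open | ready | ~valve) only open is left, so open = True.
In (~cold | ~open) only ~cold is left, so cold = False.
All clauses satisfied.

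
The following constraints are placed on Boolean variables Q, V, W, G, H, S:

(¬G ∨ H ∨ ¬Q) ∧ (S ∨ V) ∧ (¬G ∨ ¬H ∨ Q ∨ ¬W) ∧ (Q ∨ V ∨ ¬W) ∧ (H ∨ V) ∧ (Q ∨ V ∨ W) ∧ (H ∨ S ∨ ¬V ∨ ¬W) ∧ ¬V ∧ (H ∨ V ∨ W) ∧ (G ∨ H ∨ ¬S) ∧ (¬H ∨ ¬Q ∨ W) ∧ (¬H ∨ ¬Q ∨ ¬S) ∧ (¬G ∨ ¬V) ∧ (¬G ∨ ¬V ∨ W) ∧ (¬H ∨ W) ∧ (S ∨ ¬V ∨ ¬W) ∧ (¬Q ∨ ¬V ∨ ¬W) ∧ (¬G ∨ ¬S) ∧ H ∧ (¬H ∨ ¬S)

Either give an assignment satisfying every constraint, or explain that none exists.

Unsatisfiable — no assignment works.

Case V = True:
  Clause (¬V) is falsified — contradiction.
Case V = False:
  (S ∨ V) forces S = True.
  (H ∨ V) forces H = True.
  Clause (¬H ∨ ¬S) is falsified — contradiction.
Both cases fail, so the formula is unsatisfiable.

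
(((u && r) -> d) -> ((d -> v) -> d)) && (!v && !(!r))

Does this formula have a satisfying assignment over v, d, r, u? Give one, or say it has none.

v=F; d=T; r=T; u=T

  ((u && r) -> d) -> ((d -> v) -> d) = True
    (u && r) -> d = True
      u && r = True
    (d -> v) -> d = True
      d -> v = False
  !v && !(!r) = True
    !v = True
    !(!r) = True
      !r = False
Both conjuncts True, so the formula holds.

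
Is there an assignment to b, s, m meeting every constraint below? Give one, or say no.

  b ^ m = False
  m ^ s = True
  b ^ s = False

Unsatisfiable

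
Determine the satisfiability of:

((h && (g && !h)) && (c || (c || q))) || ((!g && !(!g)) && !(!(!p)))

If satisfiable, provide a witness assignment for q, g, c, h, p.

Case g = True: the formula simplifies to (h && !h) && (c || (c || q)).
  h = True: the conjunct !h is False.
  h = False: the conjunct h is False.
Case g = False: the formula becomes (False && (c || (c || q))) || (False && !(!(!p))) = False.
Both cases fail — unsatisfiable.

Unsatisfiable — no assignment works.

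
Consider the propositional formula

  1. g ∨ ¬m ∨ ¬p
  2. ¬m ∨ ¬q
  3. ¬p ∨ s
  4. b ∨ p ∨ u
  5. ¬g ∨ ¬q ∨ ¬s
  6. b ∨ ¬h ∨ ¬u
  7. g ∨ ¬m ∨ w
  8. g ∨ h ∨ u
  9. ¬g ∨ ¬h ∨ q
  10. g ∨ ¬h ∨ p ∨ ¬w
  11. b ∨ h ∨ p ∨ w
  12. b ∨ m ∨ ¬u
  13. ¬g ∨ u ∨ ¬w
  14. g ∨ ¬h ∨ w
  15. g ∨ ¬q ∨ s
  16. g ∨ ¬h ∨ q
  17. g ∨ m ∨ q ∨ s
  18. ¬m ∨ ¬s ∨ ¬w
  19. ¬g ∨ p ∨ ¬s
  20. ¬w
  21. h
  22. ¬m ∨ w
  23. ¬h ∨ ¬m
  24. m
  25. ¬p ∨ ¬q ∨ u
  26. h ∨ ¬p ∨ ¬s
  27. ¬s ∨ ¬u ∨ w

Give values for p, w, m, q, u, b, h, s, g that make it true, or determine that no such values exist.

Case m = True:
  (¬m ∨ ¬q) forces q = False.
  (¬w) forces w = False.
  Clause (¬m ∨ w) is falsified — contradiction.
Case m = False:
  Clause (m) is falsified — contradiction.
Both cases fail, so the formula is unsatisfiable.

UNSATISFIABLE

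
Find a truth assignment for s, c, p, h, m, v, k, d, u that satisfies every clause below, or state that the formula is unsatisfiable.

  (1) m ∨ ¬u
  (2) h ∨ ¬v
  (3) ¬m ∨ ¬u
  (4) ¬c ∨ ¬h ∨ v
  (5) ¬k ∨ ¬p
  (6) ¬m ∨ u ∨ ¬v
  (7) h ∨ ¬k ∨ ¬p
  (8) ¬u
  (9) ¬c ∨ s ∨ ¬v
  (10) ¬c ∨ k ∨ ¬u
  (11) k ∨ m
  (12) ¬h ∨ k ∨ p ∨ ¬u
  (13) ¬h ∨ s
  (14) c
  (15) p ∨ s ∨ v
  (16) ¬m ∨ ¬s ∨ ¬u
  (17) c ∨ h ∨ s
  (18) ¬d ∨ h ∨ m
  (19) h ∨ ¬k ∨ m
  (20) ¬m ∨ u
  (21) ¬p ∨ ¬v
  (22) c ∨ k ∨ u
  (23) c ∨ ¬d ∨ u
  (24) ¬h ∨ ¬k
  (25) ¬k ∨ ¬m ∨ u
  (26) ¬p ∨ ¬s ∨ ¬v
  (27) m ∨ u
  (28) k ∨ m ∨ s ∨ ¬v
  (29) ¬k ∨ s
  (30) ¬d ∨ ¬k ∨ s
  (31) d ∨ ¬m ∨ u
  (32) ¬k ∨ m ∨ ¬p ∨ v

Case c = True:
  (¬u) forces u = False.
  (¬m ∨ u) forces m = False.
  Clause (m ∨ u) is falsified — contradiction.
Case c = False:
  Clause (c) is falsified — contradiction.
Both cases fail, so the formula is unsatisfiable.

Unsatisfiable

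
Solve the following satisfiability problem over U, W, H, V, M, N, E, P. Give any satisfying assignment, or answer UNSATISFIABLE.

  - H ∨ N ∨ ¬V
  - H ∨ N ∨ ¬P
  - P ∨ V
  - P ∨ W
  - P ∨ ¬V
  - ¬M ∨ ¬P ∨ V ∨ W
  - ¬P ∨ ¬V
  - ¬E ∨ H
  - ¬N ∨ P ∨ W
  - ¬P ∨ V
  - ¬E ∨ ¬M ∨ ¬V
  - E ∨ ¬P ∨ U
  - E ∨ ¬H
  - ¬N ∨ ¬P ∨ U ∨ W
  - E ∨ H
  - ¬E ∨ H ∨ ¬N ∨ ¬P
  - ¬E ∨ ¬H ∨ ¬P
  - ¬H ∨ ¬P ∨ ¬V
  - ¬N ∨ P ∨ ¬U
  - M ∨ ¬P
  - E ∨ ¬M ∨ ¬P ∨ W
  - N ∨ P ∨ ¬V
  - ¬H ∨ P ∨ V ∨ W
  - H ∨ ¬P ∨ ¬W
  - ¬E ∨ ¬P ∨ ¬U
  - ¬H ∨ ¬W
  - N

Case V = True:
  (P ∨ ¬V) forces P = True.
  Clause (¬P ∨ ¬V) is falsified — contradiction.
Case V = False:
  (P ∨ V) forces P = True.
  Clause (¬P ∨ V) is falsified — contradiction.
Both cases fail, so the formula is unsatisfiable.

Unsatisfiable — no assignment works.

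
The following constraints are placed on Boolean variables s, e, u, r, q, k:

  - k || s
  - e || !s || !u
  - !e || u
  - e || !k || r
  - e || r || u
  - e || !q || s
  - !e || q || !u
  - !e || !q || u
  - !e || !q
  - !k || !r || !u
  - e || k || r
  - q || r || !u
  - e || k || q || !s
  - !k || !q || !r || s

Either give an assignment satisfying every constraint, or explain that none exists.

Set s = False.
  then (k || s) forces k = True.
Set e = False.
  then (e || !k || r) forces r = True.
  then (e || !q || s) forces q = False.
  then (!k || !r || !u) forces u = False.
All clauses satisfied.

s=F; e=F; u=F; r=T; q=F; k=T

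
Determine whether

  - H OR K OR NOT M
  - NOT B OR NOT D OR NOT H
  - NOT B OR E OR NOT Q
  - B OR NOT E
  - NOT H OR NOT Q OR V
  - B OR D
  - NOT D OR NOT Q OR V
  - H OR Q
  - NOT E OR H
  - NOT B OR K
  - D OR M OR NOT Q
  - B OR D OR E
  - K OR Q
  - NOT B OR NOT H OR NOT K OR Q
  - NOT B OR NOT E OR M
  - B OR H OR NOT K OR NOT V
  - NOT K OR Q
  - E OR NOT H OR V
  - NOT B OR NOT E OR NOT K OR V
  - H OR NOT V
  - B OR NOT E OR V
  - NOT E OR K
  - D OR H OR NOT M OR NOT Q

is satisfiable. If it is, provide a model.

Set E = False.
Try D = False:
  (B OR D) forces B = True.
  (NOT B OR E OR NOT Q) forces Q = False.
  (H OR Q) forces H = True.
  (NOT B OR K) forces K = True.
  clause (NOT B OR NOT H OR NOT K OR Q) is falsified — backtrack.
So D = True.
Set M = False.
Set K = False.
  then (NOT B OR K) forces B = False.
  then (K OR Q) forces Q = True.
  then (NOT D OR NOT Q OR V) forces V = True.
  then (H OR NOT V) forces H = True.
All clauses satisfied.

E = False, D = True, M = False, K = False, B = False, H = True, V = True, Q = True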